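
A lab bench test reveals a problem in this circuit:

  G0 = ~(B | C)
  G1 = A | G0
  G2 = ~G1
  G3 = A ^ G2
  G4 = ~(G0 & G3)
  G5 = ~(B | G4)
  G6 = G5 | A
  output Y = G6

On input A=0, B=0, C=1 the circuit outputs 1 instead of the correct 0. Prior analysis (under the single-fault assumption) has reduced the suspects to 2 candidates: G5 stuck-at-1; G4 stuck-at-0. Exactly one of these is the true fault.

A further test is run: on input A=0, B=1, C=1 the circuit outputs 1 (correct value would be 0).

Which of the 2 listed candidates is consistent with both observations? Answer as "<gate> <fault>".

G5 stuck-at-1

Evaluate each candidate on input A=0, B=1, C=1:
  G5 stuck-at-1: G0=0, G1=0, G2=1, G3=1, G4=1, G5=1 [stuck-at-1], G6=1 → 1 — matches
  G4 stuck-at-0: G0=0, G1=0, G2=1, G3=1, G4=0 [stuck-at-0], G5=0, G6=0 → 0 — eliminated
Only G5 stuck-at-1 reproduces the observed 1.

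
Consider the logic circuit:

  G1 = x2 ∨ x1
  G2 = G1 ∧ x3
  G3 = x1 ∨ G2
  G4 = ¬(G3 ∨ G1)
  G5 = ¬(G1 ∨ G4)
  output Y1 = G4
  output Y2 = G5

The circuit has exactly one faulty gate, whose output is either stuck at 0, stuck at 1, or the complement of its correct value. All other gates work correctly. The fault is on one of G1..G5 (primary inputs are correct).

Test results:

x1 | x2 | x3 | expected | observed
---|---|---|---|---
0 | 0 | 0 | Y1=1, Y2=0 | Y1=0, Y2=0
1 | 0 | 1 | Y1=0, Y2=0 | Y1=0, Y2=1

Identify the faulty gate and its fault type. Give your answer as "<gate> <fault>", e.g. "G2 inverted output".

G1 inverted output

Fault-free values for test 1 (x1=0, x2=0, x3=0): G1=0, G2=0, G3=0, G4=1, G5=0, giving Y1=1, Y2=0. Observed Y1=0, Y2=0.
Test 1: faults giving observed Y1=0, Y2=0 are {G1 stuck-at-1, G1 inverted output}.
Test 2 (x1=1, x2=0, x3=1): fault-free G1=1, G2=1, G3=1, G4=0, G5=0 → Y1=0, Y2=0; observed Y1=0, Y2=1. Eliminates G1 stuck-at-1.
Only G1 inverted output is consistent with every test.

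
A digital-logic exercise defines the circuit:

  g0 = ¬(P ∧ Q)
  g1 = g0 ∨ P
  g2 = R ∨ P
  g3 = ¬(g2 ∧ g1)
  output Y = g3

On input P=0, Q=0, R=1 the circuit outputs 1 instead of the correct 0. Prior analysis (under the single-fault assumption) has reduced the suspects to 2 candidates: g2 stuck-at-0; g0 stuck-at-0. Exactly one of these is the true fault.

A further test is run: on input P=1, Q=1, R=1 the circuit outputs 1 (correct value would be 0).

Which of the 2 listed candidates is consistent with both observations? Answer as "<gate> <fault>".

g2 stuck-at-0

Evaluate each candidate on input P=1, Q=1, R=1:
  g2 stuck-at-0: g0=0, g1=1, g2=0 [stuck-at-0], g3=1 → 1 — matches
  g0 stuck-at-0: g0=0 [stuck-at-0], g1=1, g2=1, g3=0 → 0 — eliminated
Only g2 stuck-at-0 reproduces the observed 1.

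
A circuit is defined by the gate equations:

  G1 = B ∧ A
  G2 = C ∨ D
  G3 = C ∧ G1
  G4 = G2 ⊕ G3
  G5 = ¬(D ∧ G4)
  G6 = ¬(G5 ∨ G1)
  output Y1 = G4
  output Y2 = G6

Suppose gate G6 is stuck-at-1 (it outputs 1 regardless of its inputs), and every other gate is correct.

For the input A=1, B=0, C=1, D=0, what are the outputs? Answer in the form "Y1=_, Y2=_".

Y1=1, Y2=1

Propagate with G6 forced: G1=0, G2=1, G3=0, G4=1, G5=1, G6=1 [stuck-at-1].
So the outputs are Y1=1, Y2=1. (Without the fault they would be Y1=1, Y2=0.)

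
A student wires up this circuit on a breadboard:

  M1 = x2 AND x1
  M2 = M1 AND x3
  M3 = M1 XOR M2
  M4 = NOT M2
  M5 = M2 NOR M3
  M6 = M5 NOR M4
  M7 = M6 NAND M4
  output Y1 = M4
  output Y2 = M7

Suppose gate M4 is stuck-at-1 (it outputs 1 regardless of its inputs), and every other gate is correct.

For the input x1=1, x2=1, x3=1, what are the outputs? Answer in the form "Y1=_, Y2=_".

Propagate with M4 forced: M1=1, M2=1, M3=0, M4=1 [stuck-at-1], M5=0, M6=0, M7=1.
So the outputs are Y1=1, Y2=1. (Without the fault they would be Y1=0, Y2=1.)

Y1=1, Y2=1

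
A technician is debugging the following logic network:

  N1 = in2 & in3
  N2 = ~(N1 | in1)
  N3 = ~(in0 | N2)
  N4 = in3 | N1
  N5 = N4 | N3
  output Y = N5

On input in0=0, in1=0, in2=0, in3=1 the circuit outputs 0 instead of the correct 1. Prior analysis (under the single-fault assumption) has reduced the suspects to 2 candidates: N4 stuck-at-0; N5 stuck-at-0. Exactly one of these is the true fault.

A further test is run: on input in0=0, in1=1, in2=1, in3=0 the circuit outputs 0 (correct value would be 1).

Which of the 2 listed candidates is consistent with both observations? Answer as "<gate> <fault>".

N5 stuck-at-0

Evaluate each candidate on input in0=0, in1=1, in2=1, in3=0:
  N4 stuck-at-0: N1=0, N2=0, N3=1, N4=0 [stuck-at-0], N5=1 → 1 — eliminated
  N5 stuck-at-0: N1=0, N2=0, N3=1, N4=0, N5=0 [stuck-at-0] → 0 — matches
Only N5 stuck-at-0 reproduces the observed 0.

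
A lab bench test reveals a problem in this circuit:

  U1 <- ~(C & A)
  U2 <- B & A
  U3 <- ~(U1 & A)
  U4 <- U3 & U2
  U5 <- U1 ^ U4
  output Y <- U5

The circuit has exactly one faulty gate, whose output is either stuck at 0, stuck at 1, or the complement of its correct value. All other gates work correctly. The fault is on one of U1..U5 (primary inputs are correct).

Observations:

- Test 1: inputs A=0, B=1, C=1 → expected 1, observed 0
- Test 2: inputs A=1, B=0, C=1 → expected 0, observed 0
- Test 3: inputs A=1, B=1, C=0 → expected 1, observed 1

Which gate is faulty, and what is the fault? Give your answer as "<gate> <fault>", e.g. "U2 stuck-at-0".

Fault-free values for test 1 (A=0, B=1, C=1): U1=1, U2=0, U3=1, U4=0, U5=1, giving Y=1. Observed 0.
Test 1: faults giving observed 0 are {U1 stuck-at-0, U1 inverted output, U2 stuck-at-1, U2 inverted output, U4 stuck-at-1, U4 inverted output, U5 stuck-at-0, U5 inverted output}.
Test 2 (A=1, B=0, C=1): fault-free U1=0, U2=0, U3=1, U4=0, U5=0 → 0; observed 0. Eliminates U1 inverted output, U2 stuck-at-1, U2 inverted output, U4 stuck-at-1, U4 inverted output, U5 inverted output.
Test 3 (A=1, B=1, C=0): fault-free U1=1, U2=1, U3=0, U4=0, U5=1 → 1; observed 1. Eliminates U5 stuck-at-0.
Only U1 stuck-at-0 is consistent with every test.

U1 stuck-at-0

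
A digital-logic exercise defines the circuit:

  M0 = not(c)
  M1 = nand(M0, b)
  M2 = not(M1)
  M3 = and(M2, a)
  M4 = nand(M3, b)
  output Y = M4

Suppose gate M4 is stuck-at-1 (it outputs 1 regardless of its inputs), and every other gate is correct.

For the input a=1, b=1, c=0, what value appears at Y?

1

Propagate with M4 forced: M0=1, M1=0, M2=1, M3=1, M4=1 [stuck-at-1].
So Y = 1. (Without the fault it would be 0.)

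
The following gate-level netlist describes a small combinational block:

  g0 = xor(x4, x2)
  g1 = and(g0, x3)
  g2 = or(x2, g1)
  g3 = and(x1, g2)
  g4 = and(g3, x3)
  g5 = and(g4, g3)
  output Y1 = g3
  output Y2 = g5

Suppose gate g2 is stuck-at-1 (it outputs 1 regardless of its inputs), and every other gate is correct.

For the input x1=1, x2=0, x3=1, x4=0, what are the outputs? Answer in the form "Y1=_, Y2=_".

Propagate with g2 forced: g0=0, g1=0, g2=1 [stuck-at-1], g3=1, g4=1, g5=1.
So the outputs are Y1=1, Y2=1. (Without the fault they would be Y1=0, Y2=0.)

Y1=1, Y2=1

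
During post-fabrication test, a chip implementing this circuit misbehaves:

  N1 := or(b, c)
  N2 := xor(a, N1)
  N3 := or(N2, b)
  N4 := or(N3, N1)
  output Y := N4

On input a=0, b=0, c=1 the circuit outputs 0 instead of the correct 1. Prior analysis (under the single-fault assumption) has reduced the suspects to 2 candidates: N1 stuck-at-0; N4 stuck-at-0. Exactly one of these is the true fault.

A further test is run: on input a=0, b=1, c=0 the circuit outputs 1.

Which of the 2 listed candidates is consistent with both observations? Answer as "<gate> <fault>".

N1 stuck-at-0

Evaluate each candidate on input a=0, b=1, c=0:
  N1 stuck-at-0: N1=0 [stuck-at-0], N2=0, N3=1, N4=1 → 1 — matches
  N4 stuck-at-0: N1=1, N2=1, N3=1, N4=0 [stuck-at-0] → 0 — eliminated
Only N1 stuck-at-0 reproduces the observed 1.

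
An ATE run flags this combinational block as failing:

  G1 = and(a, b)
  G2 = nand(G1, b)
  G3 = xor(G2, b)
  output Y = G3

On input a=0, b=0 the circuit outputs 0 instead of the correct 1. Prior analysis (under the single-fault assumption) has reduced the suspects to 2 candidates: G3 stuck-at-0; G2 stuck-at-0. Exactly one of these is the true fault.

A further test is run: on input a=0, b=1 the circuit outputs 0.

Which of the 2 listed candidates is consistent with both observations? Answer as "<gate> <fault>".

Evaluate each candidate on input a=0, b=1:
  G3 stuck-at-0: G1=0, G2=1, G3=0 [stuck-at-0] → 0 — matches
  G2 stuck-at-0: G1=0, G2=0 [stuck-at-0], G3=1 → 1 — eliminated
Only G3 stuck-at-0 reproduces the observed 0.

G3 stuck-at-0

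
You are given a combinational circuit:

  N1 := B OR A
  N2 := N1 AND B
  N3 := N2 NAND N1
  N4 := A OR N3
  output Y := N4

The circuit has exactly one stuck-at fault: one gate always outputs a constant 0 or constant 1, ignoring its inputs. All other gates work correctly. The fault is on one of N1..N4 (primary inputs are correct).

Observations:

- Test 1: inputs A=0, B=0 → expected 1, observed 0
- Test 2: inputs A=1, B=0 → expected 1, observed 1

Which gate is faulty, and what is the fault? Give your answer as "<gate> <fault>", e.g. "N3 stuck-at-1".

Fault-free values for test 1 (A=0, B=0): N1=0, N2=0, N3=1, N4=1, giving Y=1. Observed 0.
Test 1: faults giving observed 0 are {N3 stuck-at-0, N4 stuck-at-0}.
Test 2 (A=1, B=0): fault-free N1=1, N2=0, N3=1, N4=1 → 1; observed 1. Eliminates N4 stuck-at-0.
Only N3 stuck-at-0 is consistent with every test.

N3 stuck-at-0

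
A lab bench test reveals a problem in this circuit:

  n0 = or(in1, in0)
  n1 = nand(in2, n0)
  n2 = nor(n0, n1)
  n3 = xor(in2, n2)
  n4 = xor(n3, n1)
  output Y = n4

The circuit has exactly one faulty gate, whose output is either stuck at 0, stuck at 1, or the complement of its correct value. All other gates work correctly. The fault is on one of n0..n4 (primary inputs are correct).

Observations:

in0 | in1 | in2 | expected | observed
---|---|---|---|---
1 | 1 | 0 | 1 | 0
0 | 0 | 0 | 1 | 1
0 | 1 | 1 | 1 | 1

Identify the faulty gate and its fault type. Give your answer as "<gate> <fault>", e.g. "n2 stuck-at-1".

Fault-free values for test 1 (in0=1, in1=1, in2=0): n0=1, n1=1, n2=0, n3=0, n4=1, giving Y=1. Observed 0.
Test 1: faults giving observed 0 are {n1 stuck-at-0, n1 inverted output, n2 stuck-at-1, n2 inverted output, n3 stuck-at-1, n3 inverted output, n4 stuck-at-0, n4 inverted output}.
Test 2 (in0=0, in1=0, in2=0): fault-free n0=0, n1=1, n2=0, n3=0, n4=1 → 1; observed 1. Eliminates n2 stuck-at-1, n2 inverted output, n3 stuck-at-1, n3 inverted output, n4 stuck-at-0, n4 inverted output.
Test 3 (in0=0, in1=1, in2=1): fault-free n0=1, n1=0, n2=0, n3=1, n4=1 → 1; observed 1. Eliminates n1 inverted output.
Only n1 stuck-at-0 is consistent with every test.

n1 stuck-at-0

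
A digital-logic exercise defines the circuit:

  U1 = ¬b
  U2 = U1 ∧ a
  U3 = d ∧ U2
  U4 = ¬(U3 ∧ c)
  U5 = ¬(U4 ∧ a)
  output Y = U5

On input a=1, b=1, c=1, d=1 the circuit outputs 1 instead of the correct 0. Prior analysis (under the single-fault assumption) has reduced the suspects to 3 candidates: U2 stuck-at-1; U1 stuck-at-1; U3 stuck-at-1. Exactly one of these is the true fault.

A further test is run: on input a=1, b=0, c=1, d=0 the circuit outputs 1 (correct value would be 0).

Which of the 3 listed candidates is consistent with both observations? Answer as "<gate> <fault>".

Evaluate each candidate on input a=1, b=0, c=1, d=0:
  U2 stuck-at-1: U1=1, U2=1 [stuck-at-1], U3=0, U4=1, U5=0 → 0 — eliminated
  U1 stuck-at-1: U1=1 [stuck-at-1], U2=1, U3=0, U4=1, U5=0 → 0 — eliminated
  U3 stuck-at-1: U1=1, U2=1, U3=1 [stuck-at-1], U4=0, U5=1 → 1 — matches
Only U3 stuck-at-1 reproduces the observed 1.

U3 stuck-at-1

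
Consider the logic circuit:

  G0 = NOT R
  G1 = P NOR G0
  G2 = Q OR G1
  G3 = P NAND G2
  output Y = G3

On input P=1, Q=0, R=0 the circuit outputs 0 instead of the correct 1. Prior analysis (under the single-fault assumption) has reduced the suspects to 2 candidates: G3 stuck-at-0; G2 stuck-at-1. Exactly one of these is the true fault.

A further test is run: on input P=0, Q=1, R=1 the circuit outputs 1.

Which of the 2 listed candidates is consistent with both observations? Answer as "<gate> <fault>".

Evaluate each candidate on input P=0, Q=1, R=1:
  G3 stuck-at-0: G0=0, G1=1, G2=1, G3=0 [stuck-at-0] → 0 — eliminated
  G2 stuck-at-1: G0=0, G1=1, G2=1 [stuck-at-1], G3=1 → 1 — matches
Only G2 stuck-at-1 reproduces the observed 1.

G2 stuck-at-1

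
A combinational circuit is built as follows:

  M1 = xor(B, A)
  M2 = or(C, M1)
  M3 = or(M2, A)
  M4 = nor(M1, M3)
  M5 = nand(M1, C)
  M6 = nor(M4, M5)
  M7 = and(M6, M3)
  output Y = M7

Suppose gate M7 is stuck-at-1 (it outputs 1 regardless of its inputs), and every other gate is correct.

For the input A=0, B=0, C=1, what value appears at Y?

1

Propagate with M7 forced: M1=0, M2=1, M3=1, M4=0, M5=1, M6=0, M7=1 [stuck-at-1].
So Y = 1. (Without the fault it would be 0.)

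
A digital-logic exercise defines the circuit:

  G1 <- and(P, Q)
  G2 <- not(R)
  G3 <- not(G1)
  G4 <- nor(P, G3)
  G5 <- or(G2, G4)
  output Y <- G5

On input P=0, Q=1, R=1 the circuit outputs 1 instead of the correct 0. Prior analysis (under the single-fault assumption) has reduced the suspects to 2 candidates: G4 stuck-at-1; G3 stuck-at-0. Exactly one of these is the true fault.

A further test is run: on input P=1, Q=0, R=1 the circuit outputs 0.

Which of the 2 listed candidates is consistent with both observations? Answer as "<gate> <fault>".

Evaluate each candidate on input P=1, Q=0, R=1:
  G4 stuck-at-1: G1=0, G2=0, G3=1, G4=1 [stuck-at-1], G5=1 → 1 — eliminated
  G3 stuck-at-0: G1=0, G2=0, G3=0 [stuck-at-0], G4=0, G5=0 → 0 — matches
Only G3 stuck-at-0 reproduces the observed 0.

G3 stuck-at-0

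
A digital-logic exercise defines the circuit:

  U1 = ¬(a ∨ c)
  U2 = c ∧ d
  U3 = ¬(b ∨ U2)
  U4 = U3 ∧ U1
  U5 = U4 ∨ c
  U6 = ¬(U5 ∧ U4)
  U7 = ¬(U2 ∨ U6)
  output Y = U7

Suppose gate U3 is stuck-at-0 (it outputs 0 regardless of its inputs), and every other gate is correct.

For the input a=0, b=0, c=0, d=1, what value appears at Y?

0

Propagate with U3 forced: U1=1, U2=0, U3=0 [stuck-at-0], U4=0, U5=0, U6=1, U7=0.
So Y = 0. (Without the fault it would be 1.)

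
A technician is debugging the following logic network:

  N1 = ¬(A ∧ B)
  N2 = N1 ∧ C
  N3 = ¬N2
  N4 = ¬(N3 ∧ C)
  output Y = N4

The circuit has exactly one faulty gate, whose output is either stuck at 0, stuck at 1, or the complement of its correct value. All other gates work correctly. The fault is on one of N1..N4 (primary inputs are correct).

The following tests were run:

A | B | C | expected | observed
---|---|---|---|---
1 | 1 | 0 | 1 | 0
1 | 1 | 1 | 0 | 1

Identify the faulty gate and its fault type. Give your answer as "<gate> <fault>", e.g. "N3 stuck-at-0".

N4 inverted output

Fault-free values for test 1 (A=1, B=1, C=0): N1=0, N2=0, N3=1, N4=1, giving Y=1. Observed 0.
Test 1: faults giving observed 0 are {N4 stuck-at-0, N4 inverted output}.
Test 2 (A=1, B=1, C=1): fault-free N1=0, N2=0, N3=1, N4=0 → 0; observed 1. Eliminates N4 stuck-at-0.
Only N4 inverted output is consistent with every test.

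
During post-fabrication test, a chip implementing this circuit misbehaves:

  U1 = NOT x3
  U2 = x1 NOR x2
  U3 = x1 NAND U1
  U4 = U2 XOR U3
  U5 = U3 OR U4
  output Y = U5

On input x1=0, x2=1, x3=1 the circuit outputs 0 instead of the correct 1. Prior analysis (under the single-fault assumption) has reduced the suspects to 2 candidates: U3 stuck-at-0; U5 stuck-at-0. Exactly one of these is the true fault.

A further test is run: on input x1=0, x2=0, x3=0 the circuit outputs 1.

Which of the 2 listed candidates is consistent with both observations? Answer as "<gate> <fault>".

Evaluate each candidate on input x1=0, x2=0, x3=0:
  U3 stuck-at-0: U1=1, U2=1, U3=0 [stuck-at-0], U4=1, U5=1 → 1 — matches
  U5 stuck-at-0: U1=1, U2=1, U3=1, U4=0, U5=0 [stuck-at-0] → 0 — eliminated
Only U3 stuck-at-0 reproduces the observed 1.

U3 stuck-at-0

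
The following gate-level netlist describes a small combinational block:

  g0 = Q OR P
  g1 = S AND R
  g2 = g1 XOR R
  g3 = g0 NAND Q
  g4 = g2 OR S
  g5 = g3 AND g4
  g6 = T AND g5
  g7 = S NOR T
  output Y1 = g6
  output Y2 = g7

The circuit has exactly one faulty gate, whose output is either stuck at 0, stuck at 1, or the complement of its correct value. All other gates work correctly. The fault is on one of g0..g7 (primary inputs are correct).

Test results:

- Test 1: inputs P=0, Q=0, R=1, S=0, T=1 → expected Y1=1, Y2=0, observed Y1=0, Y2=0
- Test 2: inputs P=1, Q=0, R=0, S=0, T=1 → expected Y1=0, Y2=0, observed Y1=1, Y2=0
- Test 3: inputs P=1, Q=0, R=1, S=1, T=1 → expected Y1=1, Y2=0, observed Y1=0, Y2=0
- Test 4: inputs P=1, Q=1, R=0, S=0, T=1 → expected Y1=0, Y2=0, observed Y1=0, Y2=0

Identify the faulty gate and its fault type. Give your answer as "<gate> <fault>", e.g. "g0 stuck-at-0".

g4 inverted output

Fault-free values for test 1 (P=0, Q=0, R=1, S=0, T=1): g0=0, g1=0, g2=1, g3=1, g4=1, g5=1, g6=1, g7=0, giving Y1=1, Y2=0. Observed Y1=0, Y2=0.
Test 1: faults giving observed Y1=0, Y2=0 are {g1 stuck-at-1, g1 inverted output, g2 stuck-at-0, g2 inverted output, g3 stuck-at-0, g3 inverted output, g4 stuck-at-0, g4 inverted output, g5 stuck-at-0, g5 inverted output, g6 stuck-at-0, g6 inverted output}.
Test 2 (P=1, Q=0, R=0, S=0, T=1): fault-free g0=1, g1=0, g2=0, g3=1, g4=0, g5=0, g6=0, g7=0 → Y1=0, Y2=0; observed Y1=1, Y2=0. Eliminates g2 stuck-at-0, g3 stuck-at-0, g3 inverted output, g4 stuck-at-0, g5 stuck-at-0, g6 stuck-at-0.
Test 3 (P=1, Q=0, R=1, S=1, T=1): fault-free g0=1, g1=1, g2=0, g3=1, g4=1, g5=1, g6=1, g7=0 → Y1=1, Y2=0; observed Y1=0, Y2=0. Eliminates g1 stuck-at-1, g1 inverted output, g2 inverted output.
Test 4 (P=1, Q=1, R=0, S=0, T=1): fault-free g0=1, g1=0, g2=0, g3=0, g4=0, g5=0, g6=0, g7=0 → Y1=0, Y2=0; observed Y1=0, Y2=0. Eliminates g5 inverted output, g6 inverted output.
Only g4 inverted output is consistent with every test.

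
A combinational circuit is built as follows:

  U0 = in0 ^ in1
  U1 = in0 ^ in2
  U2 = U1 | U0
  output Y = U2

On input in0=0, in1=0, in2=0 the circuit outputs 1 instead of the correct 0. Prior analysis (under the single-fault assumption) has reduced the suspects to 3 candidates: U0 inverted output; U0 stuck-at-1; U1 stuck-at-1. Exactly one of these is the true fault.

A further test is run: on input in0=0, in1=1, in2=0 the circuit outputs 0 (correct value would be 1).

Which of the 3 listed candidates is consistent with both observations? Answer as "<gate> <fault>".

U0 inverted output

Evaluate each candidate on input in0=0, in1=1, in2=0:
  U0 inverted output: U0=0 [inverted output], U1=0, U2=0 → 0 — matches
  U0 stuck-at-1: U0=1 [stuck-at-1], U1=0, U2=1 → 1 — eliminated
  U1 stuck-at-1: U0=1, U1=1 [stuck-at-1], U2=1 → 1 — eliminated
Only U0 inverted output reproduces the observed 0.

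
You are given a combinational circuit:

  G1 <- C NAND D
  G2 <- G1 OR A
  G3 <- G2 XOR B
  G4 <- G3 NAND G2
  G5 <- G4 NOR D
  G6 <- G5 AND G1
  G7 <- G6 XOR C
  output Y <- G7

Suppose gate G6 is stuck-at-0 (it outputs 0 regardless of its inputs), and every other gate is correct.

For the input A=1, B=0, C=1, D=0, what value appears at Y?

1

Propagate with G6 forced: G1=1, G2=1, G3=1, G4=0, G5=1, G6=0 [stuck-at-0], G7=1.
So Y = 1. (Without the fault it would be 0.)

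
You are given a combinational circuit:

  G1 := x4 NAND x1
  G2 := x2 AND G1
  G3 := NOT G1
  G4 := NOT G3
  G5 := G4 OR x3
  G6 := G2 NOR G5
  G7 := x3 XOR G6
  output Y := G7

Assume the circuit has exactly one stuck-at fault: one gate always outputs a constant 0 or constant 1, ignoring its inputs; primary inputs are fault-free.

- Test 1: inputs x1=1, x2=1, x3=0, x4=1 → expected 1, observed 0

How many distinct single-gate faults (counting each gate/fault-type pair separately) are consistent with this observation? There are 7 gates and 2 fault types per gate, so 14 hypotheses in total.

Fault-free: G1=0, G2=0, G3=1, G4=0, G5=0, G6=1, G7=1 → 1. Observed 0.
  G1 stuck-at-0: output 1 ✗
  G1 stuck-at-1: output 0 ✓
  G2 stuck-at-0: output 1 ✗
  G2 stuck-at-1: output 0 ✓
  G3 stuck-at-0: output 0 ✓
  G3 stuck-at-1: output 1 ✗
  G4 stuck-at-0: output 1 ✗
  G4 stuck-at-1: output 0 ✓
  G5 stuck-at-0: output 1 ✗
  G5 stuck-at-1: output 0 ✓
  G6 stuck-at-0: output 0 ✓
  G6 stuck-at-1: output 1 ✗
  G7 stuck-at-0: output 0 ✓
  G7 stuck-at-1: output 1 ✗
Consistent faults: {G1 stuck-at-1, G2 stuck-at-1, G3 stuck-at-0, G4 stuck-at-1, G5 stuck-at-1, G6 stuck-at-0, G7 stuck-at-0} — 7 in all.

7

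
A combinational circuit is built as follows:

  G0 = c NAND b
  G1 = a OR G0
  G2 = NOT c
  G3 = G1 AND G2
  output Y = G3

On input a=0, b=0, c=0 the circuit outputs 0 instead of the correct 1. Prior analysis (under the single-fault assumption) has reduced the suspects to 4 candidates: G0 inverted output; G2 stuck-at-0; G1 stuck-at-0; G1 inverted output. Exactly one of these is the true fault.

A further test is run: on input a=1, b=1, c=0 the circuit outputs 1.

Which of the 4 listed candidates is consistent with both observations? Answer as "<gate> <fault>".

Evaluate each candidate on input a=1, b=1, c=0:
  G0 inverted output: G0=0 [inverted output], G1=1, G2=1, G3=1 → 1 — matches
  G2 stuck-at-0: G0=1, G1=1, G2=0 [stuck-at-0], G3=0 → 0 — eliminated
  G1 stuck-at-0: G0=1, G1=0 [stuck-at-0], G2=1, G3=0 → 0 — eliminated
  G1 inverted output: G0=1, G1=0 [inverted output], G2=1, G3=0 → 0 — eliminated
Only G0 inverted output reproduces the observed 1.

G0 inverted output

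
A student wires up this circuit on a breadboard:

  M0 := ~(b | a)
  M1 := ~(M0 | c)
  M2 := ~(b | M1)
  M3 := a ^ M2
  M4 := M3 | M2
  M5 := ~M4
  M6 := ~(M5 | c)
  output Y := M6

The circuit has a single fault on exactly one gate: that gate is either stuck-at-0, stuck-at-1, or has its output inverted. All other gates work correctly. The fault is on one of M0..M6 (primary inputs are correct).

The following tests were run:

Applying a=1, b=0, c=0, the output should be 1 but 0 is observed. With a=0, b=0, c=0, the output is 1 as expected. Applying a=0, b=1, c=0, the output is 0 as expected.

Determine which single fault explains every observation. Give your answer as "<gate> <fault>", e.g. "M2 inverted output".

M3 stuck-at-0

Fault-free values for test 1 (a=1, b=0, c=0): M0=0, M1=1, M2=0, M3=1, M4=1, M5=0, M6=1, giving Y=1. Observed 0.
Test 1: faults giving observed 0 are {M3 stuck-at-0, M3 inverted output, M4 stuck-at-0, M4 inverted output, M5 stuck-at-1, M5 inverted output, M6 stuck-at-0, M6 inverted output}.
Test 2 (a=0, b=0, c=0): fault-free M0=1, M1=0, M2=1, M3=1, M4=1, M5=0, M6=1 → 1; observed 1. Eliminates M4 stuck-at-0, M4 inverted output, M5 stuck-at-1, M5 inverted output, M6 stuck-at-0, M6 inverted output.
Test 3 (a=0, b=1, c=0): fault-free M0=0, M1=1, M2=0, M3=0, M4=0, M5=1, M6=0 → 0; observed 0. Eliminates M3 inverted output.
Only M3 stuck-at-0 is consistent with every test.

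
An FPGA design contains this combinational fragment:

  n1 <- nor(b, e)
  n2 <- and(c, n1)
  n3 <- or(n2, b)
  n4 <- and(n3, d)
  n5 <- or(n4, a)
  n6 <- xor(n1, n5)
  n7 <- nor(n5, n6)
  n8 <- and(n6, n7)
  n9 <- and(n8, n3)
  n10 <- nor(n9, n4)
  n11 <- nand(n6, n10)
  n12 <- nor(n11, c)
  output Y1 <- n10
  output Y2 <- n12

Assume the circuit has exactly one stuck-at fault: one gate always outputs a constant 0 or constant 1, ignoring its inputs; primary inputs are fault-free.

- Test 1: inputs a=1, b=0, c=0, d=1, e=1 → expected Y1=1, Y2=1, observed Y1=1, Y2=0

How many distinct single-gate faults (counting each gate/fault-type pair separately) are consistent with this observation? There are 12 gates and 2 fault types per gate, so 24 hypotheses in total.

Fault-free: n1=0, n2=0, n3=0, n4=0, n5=1, n6=1, n7=0, n8=0, n9=0, n10=1, n11=0, n12=1 → Y1=1, Y2=1. Observed Y1=1, Y2=0.
  n1: stuck-at-1 ✓; others ✗
  n2: none of the 2 fault types match ✗
  n3: none of the 2 fault types match ✗
  n4: none of the 2 fault types match ✗
  n5: stuck-at-0 ✓; others ✗
  n6: stuck-at-0 ✓; others ✗
  n7: none of the 2 fault types match ✗
  n8: none of the 2 fault types match ✗
  n9: none of the 2 fault types match ✗
  n10: none of the 2 fault types match ✗
  n11: stuck-at-1 ✓; others ✗
  n12: stuck-at-0 ✓; others ✗
Consistent faults: {n1 stuck-at-1, n5 stuck-at-0, n6 stuck-at-0, n11 stuck-at-1, n12 stuck-at-0} — 5 in all.

5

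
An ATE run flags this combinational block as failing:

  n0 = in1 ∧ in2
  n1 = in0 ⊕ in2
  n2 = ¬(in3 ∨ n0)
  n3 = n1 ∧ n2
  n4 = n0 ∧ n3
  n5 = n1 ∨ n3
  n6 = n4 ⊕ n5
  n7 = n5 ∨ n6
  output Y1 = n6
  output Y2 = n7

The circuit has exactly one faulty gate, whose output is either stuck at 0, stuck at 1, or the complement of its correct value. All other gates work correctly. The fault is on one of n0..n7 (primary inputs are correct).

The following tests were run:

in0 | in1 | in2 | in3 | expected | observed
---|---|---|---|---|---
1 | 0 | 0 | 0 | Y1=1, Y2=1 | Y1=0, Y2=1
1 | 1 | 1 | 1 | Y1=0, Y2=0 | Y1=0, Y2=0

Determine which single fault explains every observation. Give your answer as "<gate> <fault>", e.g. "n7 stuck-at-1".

Fault-free values for test 1 (in0=1, in1=0, in2=0, in3=0): n0=0, n1=1, n2=1, n3=1, n4=0, n5=1, n6=1, n7=1, giving Y1=1, Y2=1. Observed Y1=0, Y2=1.
Test 1: faults giving observed Y1=0, Y2=1 are {n4 stuck-at-1, n4 inverted output, n6 stuck-at-0, n6 inverted output}.
Test 2 (in0=1, in1=1, in2=1, in3=1): fault-free n0=1, n1=0, n2=0, n3=0, n4=0, n5=0, n6=0, n7=0 → Y1=0, Y2=0; observed Y1=0, Y2=0. Eliminates n4 stuck-at-1, n4 inverted output, n6 inverted output.
Only n6 stuck-at-0 is consistent with every test.

n6 stuck-at-0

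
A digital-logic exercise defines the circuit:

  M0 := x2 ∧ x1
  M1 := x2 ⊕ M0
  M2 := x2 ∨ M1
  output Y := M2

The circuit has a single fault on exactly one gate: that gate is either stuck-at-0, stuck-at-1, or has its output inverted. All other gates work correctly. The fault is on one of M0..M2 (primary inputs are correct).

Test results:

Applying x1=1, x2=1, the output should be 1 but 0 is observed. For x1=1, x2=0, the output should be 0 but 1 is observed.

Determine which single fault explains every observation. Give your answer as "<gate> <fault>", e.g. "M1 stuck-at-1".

Fault-free values for test 1 (x1=1, x2=1): M0=1, M1=0, M2=1, giving Y=1. Observed 0.
Test 1: faults giving observed 0 are {M2 stuck-at-0, M2 inverted output}.
Test 2 (x1=1, x2=0): fault-free M0=0, M1=0, M2=0 → 0; observed 1. Eliminates M2 stuck-at-0.
Only M2 inverted output is consistent with every test.

M2 inverted output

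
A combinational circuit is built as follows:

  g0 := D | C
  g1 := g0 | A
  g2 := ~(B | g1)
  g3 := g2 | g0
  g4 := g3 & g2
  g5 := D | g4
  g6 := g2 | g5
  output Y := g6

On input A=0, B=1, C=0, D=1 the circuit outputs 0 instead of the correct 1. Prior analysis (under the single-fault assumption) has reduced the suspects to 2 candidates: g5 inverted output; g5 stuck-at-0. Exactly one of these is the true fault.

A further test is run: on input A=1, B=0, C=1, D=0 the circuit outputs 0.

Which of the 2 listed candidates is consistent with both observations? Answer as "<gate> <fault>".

Evaluate each candidate on input A=1, B=0, C=1, D=0:
  g5 inverted output: g0=1, g1=1, g2=0, g3=1, g4=0, g5=1 [inverted output], g6=1 → 1 — eliminated
  g5 stuck-at-0: g0=1, g1=1, g2=0, g3=1, g4=0, g5=0 [stuck-at-0], g6=0 → 0 — matches
Only g5 stuck-at-0 reproduces the observed 0.

g5 stuck-at-0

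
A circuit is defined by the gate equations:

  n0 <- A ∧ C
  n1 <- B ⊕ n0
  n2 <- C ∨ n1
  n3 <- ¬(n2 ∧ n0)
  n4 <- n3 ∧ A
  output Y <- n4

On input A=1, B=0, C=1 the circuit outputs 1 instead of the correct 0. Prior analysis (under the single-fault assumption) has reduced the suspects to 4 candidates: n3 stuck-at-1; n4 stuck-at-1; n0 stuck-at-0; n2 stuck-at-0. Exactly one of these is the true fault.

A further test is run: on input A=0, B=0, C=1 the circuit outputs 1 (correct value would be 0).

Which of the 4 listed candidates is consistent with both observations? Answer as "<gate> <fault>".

n4 stuck-at-1

Evaluate each candidate on input A=0, B=0, C=1:
  n3 stuck-at-1: n0=0, n1=0, n2=1, n3=1 [stuck-at-1], n4=0 → 0 — eliminated
  n4 stuck-at-1: n0=0, n1=0, n2=1, n3=1, n4=1 [stuck-at-1] → 1 — matches
  n0 stuck-at-0: n0=0 [stuck-at-0], n1=0, n2=1, n3=1, n4=0 → 0 — eliminated
  n2 stuck-at-0: n0=0, n1=0, n2=0 [stuck-at-0], n3=1, n4=0 → 0 — eliminated
Only n4 stuck-at-1 reproduces the observed 1.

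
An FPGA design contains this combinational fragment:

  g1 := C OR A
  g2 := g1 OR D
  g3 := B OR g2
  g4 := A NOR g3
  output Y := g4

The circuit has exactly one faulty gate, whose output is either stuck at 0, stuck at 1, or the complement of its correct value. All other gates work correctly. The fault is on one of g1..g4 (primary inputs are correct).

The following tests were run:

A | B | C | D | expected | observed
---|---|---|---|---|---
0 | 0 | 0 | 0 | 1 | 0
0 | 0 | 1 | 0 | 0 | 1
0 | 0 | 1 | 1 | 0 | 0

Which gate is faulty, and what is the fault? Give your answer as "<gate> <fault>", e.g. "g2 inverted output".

g1 inverted output

Fault-free values for test 1 (A=0, B=0, C=0, D=0): g1=0, g2=0, g3=0, g4=1, giving Y=1. Observed 0.
Test 1: faults giving observed 0 are {g1 stuck-at-1, g1 inverted output, g2 stuck-at-1, g2 inverted output, g3 stuck-at-1, g3 inverted output, g4 stuck-at-0, g4 inverted output}.
Test 2 (A=0, B=0, C=1, D=0): fault-free g1=1, g2=1, g3=1, g4=0 → 0; observed 1. Eliminates g1 stuck-at-1, g2 stuck-at-1, g3 stuck-at-1, g4 stuck-at-0.
Test 3 (A=0, B=0, C=1, D=1): fault-free g1=1, g2=1, g3=1, g4=0 → 0; observed 0. Eliminates g2 inverted output, g3 inverted output, g4 inverted output.
Only g1 inverted output is consistent with every test.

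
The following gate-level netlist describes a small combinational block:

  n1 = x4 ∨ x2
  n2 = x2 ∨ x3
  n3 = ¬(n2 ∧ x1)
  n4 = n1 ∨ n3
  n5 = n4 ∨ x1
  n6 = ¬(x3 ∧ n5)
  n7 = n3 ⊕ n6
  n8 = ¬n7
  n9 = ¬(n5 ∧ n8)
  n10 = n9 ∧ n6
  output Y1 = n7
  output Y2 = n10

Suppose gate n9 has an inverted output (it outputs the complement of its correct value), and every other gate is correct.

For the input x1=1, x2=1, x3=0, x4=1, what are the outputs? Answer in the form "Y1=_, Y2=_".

Propagate with n9 forced: n1=1, n2=1, n3=0, n4=1, n5=1, n6=1, n7=1, n8=0, n9=0 [inverted output], n10=0.
So the outputs are Y1=1, Y2=0. (Without the fault they would be Y1=1, Y2=1.)

Y1=1, Y2=0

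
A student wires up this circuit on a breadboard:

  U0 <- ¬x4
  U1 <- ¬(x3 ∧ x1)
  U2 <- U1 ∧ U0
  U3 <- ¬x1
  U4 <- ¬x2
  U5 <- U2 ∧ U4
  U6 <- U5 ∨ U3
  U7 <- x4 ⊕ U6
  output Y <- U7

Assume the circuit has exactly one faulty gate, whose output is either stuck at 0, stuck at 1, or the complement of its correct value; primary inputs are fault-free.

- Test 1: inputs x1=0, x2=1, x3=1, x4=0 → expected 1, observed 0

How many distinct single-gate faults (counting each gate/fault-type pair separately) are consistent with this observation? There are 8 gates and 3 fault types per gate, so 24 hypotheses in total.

6

Fault-free: U0=1, U1=1, U2=1, U3=1, U4=0, U5=0, U6=1, U7=1 → 1. Observed 0.
  U0: none of the 3 fault types match ✗
  U1: none of the 3 fault types match ✗
  U2: none of the 3 fault types match ✗
  U3: stuck-at-0, inverted output ✓; others ✗
  U4: none of the 3 fault types match ✗
  U5: none of the 3 fault types match ✗
  U6: stuck-at-0, inverted output ✓; others ✗
  U7: stuck-at-0, inverted output ✓; others ✗
Consistent faults: {U3 stuck-at-0, U3 inverted output, U6 stuck-at-0, U6 inverted output, U7 stuck-at-0, U7 inverted output} — 6 in all.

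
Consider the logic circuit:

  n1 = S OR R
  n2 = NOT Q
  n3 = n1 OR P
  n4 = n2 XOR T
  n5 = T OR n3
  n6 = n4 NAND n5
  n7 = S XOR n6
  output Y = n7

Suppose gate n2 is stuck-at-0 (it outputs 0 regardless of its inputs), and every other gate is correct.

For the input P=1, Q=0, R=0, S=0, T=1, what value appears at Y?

0

Propagate with n2 forced: n1=0, n2=0 [stuck-at-0], n3=1, n4=1, n5=1, n6=0, n7=0.
So Y = 0. (Without the fault it would be 1.)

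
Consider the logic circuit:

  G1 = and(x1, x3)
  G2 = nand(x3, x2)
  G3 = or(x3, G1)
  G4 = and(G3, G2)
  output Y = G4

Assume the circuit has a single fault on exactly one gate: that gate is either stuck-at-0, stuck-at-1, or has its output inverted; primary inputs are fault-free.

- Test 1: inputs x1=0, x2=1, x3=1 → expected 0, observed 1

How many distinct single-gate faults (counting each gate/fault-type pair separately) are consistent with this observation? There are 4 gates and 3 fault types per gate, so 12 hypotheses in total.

4

Fault-free: G1=0, G2=0, G3=1, G4=0 → 0. Observed 1.
  G1 stuck-at-0: output 0 ✗
  G1 stuck-at-1: output 0 ✗
  G1 inverted output: output 0 ✗
  G2 stuck-at-0: output 0 ✗
  G2 stuck-at-1: output 1 ✓
  G2 inverted output: output 1 ✓
  G3 stuck-at-0: output 0 ✗
  G3 stuck-at-1: output 0 ✗
  G3 inverted output: output 0 ✗
  G4 stuck-at-0: output 0 ✗
  G4 stuck-at-1: output 1 ✓
  G4 inverted output: output 1 ✓
Consistent faults: {G2 stuck-at-1, G2 inverted output, G4 stuck-at-1, G4 inverted output} — 4 in all.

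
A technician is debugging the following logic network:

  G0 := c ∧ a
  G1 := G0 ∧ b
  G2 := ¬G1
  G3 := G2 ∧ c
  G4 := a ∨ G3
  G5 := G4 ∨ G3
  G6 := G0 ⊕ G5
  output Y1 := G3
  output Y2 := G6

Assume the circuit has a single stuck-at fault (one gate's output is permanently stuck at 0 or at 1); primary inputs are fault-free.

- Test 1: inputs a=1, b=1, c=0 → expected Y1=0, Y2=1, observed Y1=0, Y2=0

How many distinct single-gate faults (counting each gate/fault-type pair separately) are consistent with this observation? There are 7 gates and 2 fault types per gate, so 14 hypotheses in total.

4

Fault-free: G0=0, G1=0, G2=1, G3=0, G4=1, G5=1, G6=1 → Y1=0, Y2=1. Observed Y1=0, Y2=0.
  G0 stuck-at-0: output Y1=0, Y2=1 ✗
  G0 stuck-at-1: output Y1=0, Y2=0 ✓
  G1 stuck-at-0: output Y1=0, Y2=1 ✗
  G1 stuck-at-1: output Y1=0, Y2=1 ✗
  G2 stuck-at-0: output Y1=0, Y2=1 ✗
  G2 stuck-at-1: output Y1=0, Y2=1 ✗
  G3 stuck-at-0: output Y1=0, Y2=1 ✗
  G3 stuck-at-1: output Y1=1, Y2=1 ✗
  G4 stuck-at-0: output Y1=0, Y2=0 ✓
  G4 stuck-at-1: output Y1=0, Y2=1 ✗
  G5 stuck-at-0: output Y1=0, Y2=0 ✓
  G5 stuck-at-1: output Y1=0, Y2=1 ✗
  G6 stuck-at-0: output Y1=0, Y2=0 ✓
  G6 stuck-at-1: output Y1=0, Y2=1 ✗
Consistent faults: {G0 stuck-at-1, G4 stuck-at-0, G5 stuck-at-0, G6 stuck-at-0} — 4 in all.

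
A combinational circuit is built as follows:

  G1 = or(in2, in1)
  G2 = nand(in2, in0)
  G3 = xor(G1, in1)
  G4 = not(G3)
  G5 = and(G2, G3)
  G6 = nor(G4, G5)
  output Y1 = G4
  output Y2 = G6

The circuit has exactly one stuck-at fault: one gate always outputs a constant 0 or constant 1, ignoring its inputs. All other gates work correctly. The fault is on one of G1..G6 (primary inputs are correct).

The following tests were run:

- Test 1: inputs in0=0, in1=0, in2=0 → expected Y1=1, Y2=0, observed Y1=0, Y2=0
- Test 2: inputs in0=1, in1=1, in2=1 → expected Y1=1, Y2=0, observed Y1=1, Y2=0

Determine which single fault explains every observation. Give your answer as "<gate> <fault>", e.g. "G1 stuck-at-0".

G1 stuck-at-1

Fault-free values for test 1 (in0=0, in1=0, in2=0): G1=0, G2=1, G3=0, G4=1, G5=0, G6=0, giving Y1=1, Y2=0. Observed Y1=0, Y2=0.
Test 1: faults giving observed Y1=0, Y2=0 are {G1 stuck-at-1, G3 stuck-at-1}.
Test 2 (in0=1, in1=1, in2=1): fault-free G1=1, G2=0, G3=0, G4=1, G5=0, G6=0 → Y1=1, Y2=0; observed Y1=1, Y2=0. Eliminates G3 stuck-at-1.
Only G1 stuck-at-1 is consistent with every test.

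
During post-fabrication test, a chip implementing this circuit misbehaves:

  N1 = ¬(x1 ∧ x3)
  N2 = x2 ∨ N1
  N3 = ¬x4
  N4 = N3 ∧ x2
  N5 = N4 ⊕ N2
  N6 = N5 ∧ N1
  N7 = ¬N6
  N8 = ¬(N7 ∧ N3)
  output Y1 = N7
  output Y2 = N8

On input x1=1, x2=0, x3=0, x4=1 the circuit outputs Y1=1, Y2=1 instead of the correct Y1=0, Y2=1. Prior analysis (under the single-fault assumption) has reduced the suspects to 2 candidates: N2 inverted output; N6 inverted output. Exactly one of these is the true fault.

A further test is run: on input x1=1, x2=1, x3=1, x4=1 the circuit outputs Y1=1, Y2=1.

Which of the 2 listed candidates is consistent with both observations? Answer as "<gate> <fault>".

Evaluate each candidate on input x1=1, x2=1, x3=1, x4=1:
  N2 inverted output: N1=0, N2=0 [inverted output], N3=0, N4=0, N5=0, N6=0, N7=1, N8=1 → Y1=1, Y2=1 — matches
  N6 inverted output: N1=0, N2=1, N3=0, N4=0, N5=1, N6=1 [inverted output], N7=0, N8=1 → Y1=0, Y2=1 — eliminated
Only N2 inverted output reproduces the observed Y1=1, Y2=1.

N2 inverted output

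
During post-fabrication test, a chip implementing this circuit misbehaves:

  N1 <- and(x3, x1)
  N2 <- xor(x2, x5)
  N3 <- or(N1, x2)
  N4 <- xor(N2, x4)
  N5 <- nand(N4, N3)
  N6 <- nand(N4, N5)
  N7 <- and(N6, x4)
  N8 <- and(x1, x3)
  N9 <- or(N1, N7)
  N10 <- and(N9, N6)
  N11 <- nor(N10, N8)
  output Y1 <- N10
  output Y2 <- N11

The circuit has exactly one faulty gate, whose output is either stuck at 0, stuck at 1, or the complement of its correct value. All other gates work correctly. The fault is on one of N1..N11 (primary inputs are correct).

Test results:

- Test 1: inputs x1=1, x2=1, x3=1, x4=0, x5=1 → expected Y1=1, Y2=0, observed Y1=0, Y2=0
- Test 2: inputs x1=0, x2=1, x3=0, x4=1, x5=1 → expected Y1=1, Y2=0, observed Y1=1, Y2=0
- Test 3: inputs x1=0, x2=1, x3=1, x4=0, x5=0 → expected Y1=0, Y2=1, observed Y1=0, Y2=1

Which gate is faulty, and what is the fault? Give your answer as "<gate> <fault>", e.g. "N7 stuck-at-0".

Fault-free values for test 1 (x1=1, x2=1, x3=1, x4=0, x5=1): N1=1, N2=0, N3=1, N4=0, N5=1, N6=1, N7=0, N8=1, N9=1, N10=1, N11=0, giving Y1=1, Y2=0. Observed Y1=0, Y2=0.
Test 1: faults giving observed Y1=0, Y2=0 are {N1 stuck-at-0, N1 inverted output, N6 stuck-at-0, N6 inverted output, N9 stuck-at-0, N9 inverted output, N10 stuck-at-0, N10 inverted output}.
Test 2 (x1=0, x2=1, x3=0, x4=1, x5=1): fault-free N1=0, N2=0, N3=1, N4=1, N5=0, N6=1, N7=1, N8=0, N9=1, N10=1, N11=0 → Y1=1, Y2=0; observed Y1=1, Y2=0. Eliminates N6 stuck-at-0, N6 inverted output, N9 stuck-at-0, N9 inverted output, N10 stuck-at-0, N10 inverted output.
Test 3 (x1=0, x2=1, x3=1, x4=0, x5=0): fault-free N1=0, N2=1, N3=1, N4=1, N5=0, N6=1, N7=0, N8=0, N9=0, N10=0, N11=1 → Y1=0, Y2=1; observed Y1=0, Y2=1. Eliminates N1 inverted output.
Only N1 stuck-at-0 is consistent with every test.

N1 stuck-at-0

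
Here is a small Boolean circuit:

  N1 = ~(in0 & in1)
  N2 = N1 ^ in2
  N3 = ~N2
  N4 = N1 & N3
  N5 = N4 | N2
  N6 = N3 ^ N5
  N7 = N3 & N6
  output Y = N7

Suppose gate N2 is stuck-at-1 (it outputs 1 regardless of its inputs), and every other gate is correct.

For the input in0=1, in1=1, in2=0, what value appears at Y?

Propagate with N2 forced: N1=0, N2=1 [stuck-at-1], N3=0, N4=0, N5=1, N6=1, N7=0.
So Y = 0. (Without the fault it would be 1.)

0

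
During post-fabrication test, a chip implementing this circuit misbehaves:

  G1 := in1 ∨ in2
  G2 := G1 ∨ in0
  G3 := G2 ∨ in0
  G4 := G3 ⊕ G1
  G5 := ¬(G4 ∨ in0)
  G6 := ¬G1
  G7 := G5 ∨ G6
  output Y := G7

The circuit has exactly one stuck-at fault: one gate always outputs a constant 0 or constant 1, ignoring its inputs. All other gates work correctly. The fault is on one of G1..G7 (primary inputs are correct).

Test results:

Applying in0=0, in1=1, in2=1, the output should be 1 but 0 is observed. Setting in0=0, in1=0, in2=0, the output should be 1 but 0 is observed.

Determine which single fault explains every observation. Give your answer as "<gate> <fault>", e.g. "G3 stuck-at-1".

G7 stuck-at-0

Fault-free values for test 1 (in0=0, in1=1, in2=1): G1=1, G2=1, G3=1, G4=0, G5=1, G6=0, G7=1, giving Y=1. Observed 0.
Test 1: faults giving observed 0 are {G2 stuck-at-0, G3 stuck-at-0, G4 stuck-at-1, G5 stuck-at-0, G7 stuck-at-0}.
Test 2 (in0=0, in1=0, in2=0): fault-free G1=0, G2=0, G3=0, G4=0, G5=1, G6=1, G7=1 → 1; observed 0. Eliminates G2 stuck-at-0, G3 stuck-at-0, G4 stuck-at-1, G5 stuck-at-0.
Only G7 stuck-at-0 is consistent with every test.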